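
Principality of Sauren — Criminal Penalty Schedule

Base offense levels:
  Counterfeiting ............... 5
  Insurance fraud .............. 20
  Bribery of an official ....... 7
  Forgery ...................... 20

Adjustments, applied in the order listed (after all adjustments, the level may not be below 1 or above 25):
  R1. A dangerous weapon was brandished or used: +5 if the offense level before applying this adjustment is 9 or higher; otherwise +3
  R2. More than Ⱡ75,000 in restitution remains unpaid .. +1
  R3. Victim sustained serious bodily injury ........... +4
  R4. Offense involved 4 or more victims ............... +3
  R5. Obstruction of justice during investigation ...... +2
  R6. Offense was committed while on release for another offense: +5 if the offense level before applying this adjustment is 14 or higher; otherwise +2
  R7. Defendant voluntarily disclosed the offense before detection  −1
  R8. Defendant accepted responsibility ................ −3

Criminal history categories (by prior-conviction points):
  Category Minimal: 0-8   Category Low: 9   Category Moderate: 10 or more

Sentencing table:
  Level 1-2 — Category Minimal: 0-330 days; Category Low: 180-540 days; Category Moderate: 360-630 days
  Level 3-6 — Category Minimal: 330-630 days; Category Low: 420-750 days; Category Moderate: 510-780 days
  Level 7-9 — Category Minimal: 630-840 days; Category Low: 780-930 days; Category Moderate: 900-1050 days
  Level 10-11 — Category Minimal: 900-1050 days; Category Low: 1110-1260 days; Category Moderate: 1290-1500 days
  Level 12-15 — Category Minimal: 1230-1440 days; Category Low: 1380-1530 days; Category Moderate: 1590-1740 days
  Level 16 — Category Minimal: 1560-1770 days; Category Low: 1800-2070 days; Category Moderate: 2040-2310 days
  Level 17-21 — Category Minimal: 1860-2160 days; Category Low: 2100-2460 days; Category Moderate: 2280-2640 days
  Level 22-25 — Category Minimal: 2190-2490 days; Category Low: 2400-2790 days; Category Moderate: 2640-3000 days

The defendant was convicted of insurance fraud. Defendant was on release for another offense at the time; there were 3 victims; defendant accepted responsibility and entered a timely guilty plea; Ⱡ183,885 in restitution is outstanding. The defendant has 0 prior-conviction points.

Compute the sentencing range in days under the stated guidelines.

Base offense level for insurance fraud: 20.
R1 does not apply.
R2 applies: 20 + 1 = 21.
R6 applies (level before this adjustment is 21 ≥ 14, so +5): 21 + 5 = 26.
R8 applies: 26 − 3 = 23.
Final offense level: 23.
Criminal history: 0 prior points → Category Minimal (0-8).
Level 23 falls in the 22-25 band.
Grid: Level 22-25 × Category Minimal = 2190-2490 days.

2190-2490 days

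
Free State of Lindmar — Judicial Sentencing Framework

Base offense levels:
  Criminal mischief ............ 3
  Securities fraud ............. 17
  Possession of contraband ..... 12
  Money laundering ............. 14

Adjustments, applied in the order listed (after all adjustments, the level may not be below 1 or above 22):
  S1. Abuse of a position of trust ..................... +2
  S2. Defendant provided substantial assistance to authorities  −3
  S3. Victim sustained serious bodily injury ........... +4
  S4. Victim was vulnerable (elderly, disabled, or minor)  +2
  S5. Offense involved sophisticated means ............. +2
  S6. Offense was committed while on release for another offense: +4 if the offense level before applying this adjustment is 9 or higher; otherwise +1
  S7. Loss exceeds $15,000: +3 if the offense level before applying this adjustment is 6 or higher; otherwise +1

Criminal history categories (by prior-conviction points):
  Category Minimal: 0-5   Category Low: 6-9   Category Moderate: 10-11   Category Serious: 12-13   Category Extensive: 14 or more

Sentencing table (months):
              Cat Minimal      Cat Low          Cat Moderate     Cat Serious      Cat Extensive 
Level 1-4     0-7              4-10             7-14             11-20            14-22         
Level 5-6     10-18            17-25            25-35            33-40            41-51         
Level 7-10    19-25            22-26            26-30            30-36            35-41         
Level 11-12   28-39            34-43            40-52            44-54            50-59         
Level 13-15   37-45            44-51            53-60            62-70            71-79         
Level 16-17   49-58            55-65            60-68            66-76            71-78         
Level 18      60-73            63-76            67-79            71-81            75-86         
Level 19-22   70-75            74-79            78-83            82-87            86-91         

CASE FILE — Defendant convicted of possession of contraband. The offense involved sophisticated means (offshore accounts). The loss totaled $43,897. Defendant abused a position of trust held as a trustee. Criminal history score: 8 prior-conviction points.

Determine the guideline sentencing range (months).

74-79 months

Base offense level for possession of contraband: 12.
S1 applies: 12 + 2 = 14.
S2 does not apply.
S3 does not apply.
S5 applies: 14 + 2 = 16.
S6 does not apply.
S7 applies (level before this adjustment is 16 ≥ 6, so +3): 16 + 3 = 19.
Final offense level: 19.
Criminal history: 8 prior points → Category Low (6-9).
Level 19 falls in the 19-22 band.
Grid: Level 19-22 × Category Low = 74-79 months.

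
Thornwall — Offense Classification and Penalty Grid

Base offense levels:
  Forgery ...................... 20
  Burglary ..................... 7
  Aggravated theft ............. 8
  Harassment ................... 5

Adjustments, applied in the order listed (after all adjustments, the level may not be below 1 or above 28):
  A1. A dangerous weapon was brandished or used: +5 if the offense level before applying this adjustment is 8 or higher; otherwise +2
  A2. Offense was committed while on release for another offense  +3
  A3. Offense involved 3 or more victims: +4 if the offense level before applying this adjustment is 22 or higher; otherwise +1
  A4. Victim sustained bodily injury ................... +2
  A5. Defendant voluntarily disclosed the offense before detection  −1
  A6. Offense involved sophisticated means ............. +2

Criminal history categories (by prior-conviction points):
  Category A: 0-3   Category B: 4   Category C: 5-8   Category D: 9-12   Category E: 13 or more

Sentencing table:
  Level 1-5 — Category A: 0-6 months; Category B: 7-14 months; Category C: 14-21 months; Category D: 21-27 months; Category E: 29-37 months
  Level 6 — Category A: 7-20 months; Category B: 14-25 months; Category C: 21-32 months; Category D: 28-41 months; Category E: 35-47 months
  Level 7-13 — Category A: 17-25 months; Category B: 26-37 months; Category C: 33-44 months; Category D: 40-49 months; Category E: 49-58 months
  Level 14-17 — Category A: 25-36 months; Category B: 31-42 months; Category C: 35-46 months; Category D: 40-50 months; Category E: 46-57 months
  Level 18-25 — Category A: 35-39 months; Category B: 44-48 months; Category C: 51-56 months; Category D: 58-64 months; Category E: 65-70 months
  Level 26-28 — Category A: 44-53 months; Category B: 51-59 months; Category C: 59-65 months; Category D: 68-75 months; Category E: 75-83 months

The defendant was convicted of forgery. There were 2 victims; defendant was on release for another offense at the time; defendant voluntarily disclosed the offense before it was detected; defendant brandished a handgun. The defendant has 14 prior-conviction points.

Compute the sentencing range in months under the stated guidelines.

Base offense level for forgery: 20.
A1 applies (level before this adjustment is 20 ≥ 8, so +5): 20 + 5 = 25.
A2 applies: 25 + 3 = 28.
A4 does not apply.
A5 applies: 28 − 1 = 27.
A6 does not apply.
Final offense level: 27.
Criminal history: 14 prior points → Category E (13+).
Level 27 falls in the 26-28 band.
Grid: Level 26-28 × Category E = 75-83 months.

75-83 months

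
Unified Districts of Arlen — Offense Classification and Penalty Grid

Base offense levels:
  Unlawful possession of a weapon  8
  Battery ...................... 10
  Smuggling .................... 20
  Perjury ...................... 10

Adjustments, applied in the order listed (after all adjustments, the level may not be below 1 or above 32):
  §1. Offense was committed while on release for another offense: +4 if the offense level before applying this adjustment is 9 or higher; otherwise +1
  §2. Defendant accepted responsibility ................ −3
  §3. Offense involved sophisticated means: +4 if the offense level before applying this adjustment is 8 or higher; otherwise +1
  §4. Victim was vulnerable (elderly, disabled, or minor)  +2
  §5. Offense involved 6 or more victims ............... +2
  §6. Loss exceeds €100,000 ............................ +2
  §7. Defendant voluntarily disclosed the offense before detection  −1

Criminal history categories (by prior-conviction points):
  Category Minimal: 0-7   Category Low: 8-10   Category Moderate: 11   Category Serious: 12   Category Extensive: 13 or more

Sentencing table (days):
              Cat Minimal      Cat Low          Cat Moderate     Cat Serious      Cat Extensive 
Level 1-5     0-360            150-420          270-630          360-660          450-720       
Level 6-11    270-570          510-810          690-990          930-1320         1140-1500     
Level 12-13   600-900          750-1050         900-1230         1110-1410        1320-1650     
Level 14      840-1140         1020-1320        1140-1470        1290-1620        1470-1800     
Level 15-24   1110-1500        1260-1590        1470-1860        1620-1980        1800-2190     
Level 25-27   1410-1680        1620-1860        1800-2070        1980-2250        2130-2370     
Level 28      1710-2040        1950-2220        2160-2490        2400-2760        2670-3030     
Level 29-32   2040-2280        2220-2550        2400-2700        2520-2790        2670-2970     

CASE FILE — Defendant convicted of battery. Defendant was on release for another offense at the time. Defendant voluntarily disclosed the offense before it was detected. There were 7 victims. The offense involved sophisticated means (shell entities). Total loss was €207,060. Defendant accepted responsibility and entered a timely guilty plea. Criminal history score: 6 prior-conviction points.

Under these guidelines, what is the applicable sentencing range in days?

1110-1500 days

Base offense level for battery: 10.
§1 applies (level before this adjustment is 10 ≥ 9, so +4): 10 + 4 = 14.
§2 applies: 14 − 3 = 11.
§3 applies (level before this adjustment is 11 ≥ 8, so +4): 11 + 4 = 15.
§5 applies: 15 + 2 = 17.
§6 applies: 17 + 2 = 19.
§7 applies: 19 − 1 = 18.
Final offense level: 18.
Criminal history: 6 prior points → Category Minimal (0-7).
Level 18 falls in the 15-24 band.
Grid: Level 15-24 × Category Minimal = 1110-1500 days.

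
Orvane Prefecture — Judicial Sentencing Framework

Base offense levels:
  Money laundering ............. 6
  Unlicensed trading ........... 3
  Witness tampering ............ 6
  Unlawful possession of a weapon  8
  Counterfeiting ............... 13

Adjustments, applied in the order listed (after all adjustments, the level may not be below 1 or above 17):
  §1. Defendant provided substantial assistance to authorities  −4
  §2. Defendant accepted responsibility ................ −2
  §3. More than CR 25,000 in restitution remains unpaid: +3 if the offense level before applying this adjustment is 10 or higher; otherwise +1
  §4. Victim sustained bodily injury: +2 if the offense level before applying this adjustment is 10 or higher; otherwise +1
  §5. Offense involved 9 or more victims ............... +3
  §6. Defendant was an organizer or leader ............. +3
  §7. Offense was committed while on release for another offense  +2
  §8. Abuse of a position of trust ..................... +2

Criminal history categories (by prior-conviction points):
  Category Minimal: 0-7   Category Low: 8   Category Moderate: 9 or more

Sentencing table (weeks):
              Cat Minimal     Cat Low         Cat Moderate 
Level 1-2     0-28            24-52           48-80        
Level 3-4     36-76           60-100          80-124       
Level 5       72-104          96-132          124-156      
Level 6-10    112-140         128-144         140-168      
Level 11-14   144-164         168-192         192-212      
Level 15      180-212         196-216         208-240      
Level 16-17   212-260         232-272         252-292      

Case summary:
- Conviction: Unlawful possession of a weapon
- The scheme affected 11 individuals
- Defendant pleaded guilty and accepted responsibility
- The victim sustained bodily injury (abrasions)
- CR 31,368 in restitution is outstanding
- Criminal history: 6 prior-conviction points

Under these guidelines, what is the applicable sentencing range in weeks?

144-164 weeks

Base offense level for unlawful possession of a weapon: 8.
§2 applies: 8 − 2 = 6.
§3 applies (level before this adjustment is 6 < 10, so +1): 6 + 1 = 7.
§4 applies (level before this adjustment is 7 < 10, so +1): 7 + 1 = 8.
§5 applies: 8 + 3 = 11.
Final offense level: 11.
Criminal history: 6 prior points → Category Minimal (0-7).
Level 11 falls in the 11-14 band.
Grid: Level 11-14 × Category Minimal = 144-164 weeks.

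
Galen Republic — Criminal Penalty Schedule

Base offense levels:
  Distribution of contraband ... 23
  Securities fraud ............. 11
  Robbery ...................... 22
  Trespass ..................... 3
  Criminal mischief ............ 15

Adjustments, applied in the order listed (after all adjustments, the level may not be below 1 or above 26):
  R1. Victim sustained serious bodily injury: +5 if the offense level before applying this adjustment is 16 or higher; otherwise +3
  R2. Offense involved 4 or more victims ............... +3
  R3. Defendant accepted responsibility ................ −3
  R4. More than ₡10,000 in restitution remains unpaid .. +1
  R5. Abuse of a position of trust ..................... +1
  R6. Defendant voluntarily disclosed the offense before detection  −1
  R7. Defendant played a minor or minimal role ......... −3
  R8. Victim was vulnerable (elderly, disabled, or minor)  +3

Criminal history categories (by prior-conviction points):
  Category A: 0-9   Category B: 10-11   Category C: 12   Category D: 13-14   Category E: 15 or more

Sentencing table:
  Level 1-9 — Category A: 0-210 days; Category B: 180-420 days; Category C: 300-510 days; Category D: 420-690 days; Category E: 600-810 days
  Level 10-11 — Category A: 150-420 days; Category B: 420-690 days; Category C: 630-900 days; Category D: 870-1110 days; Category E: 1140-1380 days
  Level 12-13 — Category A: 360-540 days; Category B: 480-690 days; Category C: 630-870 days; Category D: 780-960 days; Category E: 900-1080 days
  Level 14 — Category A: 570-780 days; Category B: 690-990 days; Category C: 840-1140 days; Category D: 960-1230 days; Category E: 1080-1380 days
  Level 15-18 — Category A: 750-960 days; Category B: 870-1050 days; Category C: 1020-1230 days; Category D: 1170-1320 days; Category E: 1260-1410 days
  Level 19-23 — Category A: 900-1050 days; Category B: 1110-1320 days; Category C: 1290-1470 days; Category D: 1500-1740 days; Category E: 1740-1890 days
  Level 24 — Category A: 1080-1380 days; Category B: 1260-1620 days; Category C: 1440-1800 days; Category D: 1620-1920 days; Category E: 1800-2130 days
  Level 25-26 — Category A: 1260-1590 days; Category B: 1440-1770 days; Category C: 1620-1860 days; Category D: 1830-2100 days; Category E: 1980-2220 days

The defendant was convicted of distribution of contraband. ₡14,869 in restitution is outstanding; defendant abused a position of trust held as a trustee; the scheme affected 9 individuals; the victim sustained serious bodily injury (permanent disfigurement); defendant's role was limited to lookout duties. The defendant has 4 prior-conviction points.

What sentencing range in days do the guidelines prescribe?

Base offense level for distribution of contraband: 23.
R1 applies (level before this adjustment is 23 ≥ 16, so +5): 23 + 5 = 28.
R2 applies: 28 + 3 = 31.
R4 applies: 31 + 1 = 32.
R5 applies: 32 + 1 = 33.
R6 does not apply.
R7 applies: 33 − 3 = 30.
Level 30 exceeds the maximum of 26; capped at 26.
Final offense level: 26.
Criminal history: 4 prior points → Category A (0-9).
Level 26 falls in the 25-26 band.
Grid: Level 25-26 × Category A = 1260-1590 days.

1260-1590 days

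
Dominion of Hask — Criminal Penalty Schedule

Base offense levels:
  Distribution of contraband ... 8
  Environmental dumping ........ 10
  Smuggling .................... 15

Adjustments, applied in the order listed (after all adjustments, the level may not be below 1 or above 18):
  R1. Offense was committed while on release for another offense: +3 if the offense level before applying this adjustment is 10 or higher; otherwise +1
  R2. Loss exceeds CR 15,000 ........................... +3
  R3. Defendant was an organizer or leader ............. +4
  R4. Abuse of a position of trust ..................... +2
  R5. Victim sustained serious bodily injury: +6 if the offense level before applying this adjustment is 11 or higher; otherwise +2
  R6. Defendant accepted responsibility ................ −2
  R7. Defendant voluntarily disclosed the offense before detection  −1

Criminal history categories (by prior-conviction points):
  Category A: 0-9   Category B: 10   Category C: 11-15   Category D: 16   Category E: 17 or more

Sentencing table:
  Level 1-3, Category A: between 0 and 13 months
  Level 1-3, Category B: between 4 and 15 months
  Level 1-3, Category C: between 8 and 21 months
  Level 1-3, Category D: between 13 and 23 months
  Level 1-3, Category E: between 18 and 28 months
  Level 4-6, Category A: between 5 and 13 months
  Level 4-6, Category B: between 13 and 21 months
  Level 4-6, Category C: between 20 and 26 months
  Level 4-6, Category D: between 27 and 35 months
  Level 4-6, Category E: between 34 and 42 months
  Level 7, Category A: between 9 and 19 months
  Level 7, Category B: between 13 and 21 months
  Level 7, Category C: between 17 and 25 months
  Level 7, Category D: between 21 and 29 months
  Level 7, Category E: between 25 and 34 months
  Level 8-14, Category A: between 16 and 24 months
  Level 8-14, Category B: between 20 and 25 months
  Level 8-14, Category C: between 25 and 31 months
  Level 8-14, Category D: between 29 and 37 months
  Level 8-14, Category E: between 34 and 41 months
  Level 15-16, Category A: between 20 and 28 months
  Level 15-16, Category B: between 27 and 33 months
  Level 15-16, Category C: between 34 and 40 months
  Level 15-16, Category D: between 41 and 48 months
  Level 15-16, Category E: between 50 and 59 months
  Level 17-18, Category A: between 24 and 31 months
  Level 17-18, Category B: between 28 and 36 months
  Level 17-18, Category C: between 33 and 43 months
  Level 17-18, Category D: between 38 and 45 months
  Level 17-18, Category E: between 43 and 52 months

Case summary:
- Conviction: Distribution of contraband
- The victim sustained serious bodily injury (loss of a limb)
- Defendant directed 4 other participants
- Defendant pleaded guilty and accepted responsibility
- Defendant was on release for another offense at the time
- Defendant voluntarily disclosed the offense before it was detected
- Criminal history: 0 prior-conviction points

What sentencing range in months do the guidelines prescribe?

20-28 months

Base offense level for distribution of contraband: 8.
R1 applies (level before this adjustment is 8 < 10, so +1): 8 + 1 = 9.
R3 applies: 9 + 4 = 13.
R4 does not apply.
R5 applies (level before this adjustment is 13 ≥ 11, so +6): 13 + 6 = 19.
R6 applies: 19 − 2 = 17.
R7 applies: 17 − 1 = 16.
Final offense level: 16.
Criminal history: 0 prior points → Category A (0-9).
Level 16 falls in the 15-16 band.
Grid: Level 15-16 × Category A = 20-28 months.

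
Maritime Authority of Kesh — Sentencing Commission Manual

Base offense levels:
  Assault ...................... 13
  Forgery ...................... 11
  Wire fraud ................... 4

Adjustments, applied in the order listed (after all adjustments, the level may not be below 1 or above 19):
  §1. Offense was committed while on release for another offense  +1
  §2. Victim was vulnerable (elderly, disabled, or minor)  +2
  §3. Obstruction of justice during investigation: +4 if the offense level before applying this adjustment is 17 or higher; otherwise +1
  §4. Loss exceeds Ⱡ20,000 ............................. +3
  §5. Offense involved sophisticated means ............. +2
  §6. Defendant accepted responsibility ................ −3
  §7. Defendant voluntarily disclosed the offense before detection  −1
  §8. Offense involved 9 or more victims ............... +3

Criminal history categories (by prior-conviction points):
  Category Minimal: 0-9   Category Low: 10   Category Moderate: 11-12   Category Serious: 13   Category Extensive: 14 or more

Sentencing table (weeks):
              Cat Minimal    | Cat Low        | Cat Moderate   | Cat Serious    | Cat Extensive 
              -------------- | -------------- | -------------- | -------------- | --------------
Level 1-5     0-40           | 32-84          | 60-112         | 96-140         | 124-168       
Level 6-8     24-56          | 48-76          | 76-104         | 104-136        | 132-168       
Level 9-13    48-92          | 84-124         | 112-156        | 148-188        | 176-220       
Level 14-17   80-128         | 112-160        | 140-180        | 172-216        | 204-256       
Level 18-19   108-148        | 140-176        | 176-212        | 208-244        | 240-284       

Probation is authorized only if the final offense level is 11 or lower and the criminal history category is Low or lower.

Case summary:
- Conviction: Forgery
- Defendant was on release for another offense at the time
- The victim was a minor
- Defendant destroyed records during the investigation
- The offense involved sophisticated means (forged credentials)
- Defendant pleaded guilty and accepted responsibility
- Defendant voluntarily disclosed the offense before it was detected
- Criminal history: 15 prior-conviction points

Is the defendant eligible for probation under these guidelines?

No

Base offense level for forgery: 11.
§1 applies: 11 + 1 = 12.
§2 applies: 12 + 2 = 14.
§3 applies (level before this adjustment is 14 < 17, so +1): 14 + 1 = 15.
§4 does not apply.
§5 applies: 15 + 2 = 17.
§6 applies: 17 − 3 = 14.
§7 applies: 14 − 1 = 13.
§8 does not apply.
Final offense level: 13.
Criminal history: 15 prior points → Category Extensive (14+).
Level 13 falls in the 9-13 band.
Grid: Level 9-13 × Category Extensive = 176-220 weeks.
Probation check: level 13 > 11 and category Extensive > Low → not eligible.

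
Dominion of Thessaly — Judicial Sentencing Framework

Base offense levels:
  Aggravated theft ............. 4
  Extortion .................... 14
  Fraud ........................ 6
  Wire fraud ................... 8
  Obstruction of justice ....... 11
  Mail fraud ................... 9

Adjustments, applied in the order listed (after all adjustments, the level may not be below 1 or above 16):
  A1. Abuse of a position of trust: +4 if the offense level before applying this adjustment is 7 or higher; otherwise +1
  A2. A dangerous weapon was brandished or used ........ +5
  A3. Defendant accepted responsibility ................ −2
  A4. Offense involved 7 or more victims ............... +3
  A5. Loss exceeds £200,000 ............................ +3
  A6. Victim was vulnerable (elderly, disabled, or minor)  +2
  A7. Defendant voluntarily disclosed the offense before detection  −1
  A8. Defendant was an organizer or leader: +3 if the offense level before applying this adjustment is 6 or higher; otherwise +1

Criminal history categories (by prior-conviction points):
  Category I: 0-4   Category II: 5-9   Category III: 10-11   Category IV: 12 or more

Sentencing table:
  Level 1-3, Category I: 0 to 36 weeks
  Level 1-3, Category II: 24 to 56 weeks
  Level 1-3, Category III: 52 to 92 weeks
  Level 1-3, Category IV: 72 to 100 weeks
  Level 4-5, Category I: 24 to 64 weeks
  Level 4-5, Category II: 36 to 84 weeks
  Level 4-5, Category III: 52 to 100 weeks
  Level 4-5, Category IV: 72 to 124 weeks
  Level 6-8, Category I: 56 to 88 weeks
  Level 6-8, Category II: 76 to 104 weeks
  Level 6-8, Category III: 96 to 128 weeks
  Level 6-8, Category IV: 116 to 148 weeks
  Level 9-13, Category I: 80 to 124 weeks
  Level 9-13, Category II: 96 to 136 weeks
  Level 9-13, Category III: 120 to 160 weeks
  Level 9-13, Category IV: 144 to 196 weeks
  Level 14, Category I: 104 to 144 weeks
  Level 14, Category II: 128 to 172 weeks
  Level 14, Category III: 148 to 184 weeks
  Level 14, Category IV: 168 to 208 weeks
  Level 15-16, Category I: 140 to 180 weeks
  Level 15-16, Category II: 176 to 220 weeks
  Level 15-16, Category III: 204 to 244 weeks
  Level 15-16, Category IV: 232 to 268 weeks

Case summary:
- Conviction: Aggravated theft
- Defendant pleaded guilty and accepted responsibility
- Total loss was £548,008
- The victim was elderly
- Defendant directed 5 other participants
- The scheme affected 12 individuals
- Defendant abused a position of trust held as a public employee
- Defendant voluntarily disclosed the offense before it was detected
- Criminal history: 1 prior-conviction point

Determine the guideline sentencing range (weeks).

Base offense level for aggravated theft: 4.
A1 applies (level before this adjustment is 4 < 7, so +1): 4 + 1 = 5.
A2 does not apply.
A3 applies: 5 − 2 = 3.
A4 applies: 3 + 3 = 6.
A5 applies: 6 + 3 = 9.
A6 applies: 9 + 2 = 11.
A7 applies: 11 − 1 = 10.
A8 applies (level before this adjustment is 10 ≥ 6, so +3): 10 + 3 = 13.
Final offense level: 13.
Criminal history: 1 prior point → Category I (0-4).
Level 13 falls in the 9-13 band.
Grid: Level 9-13 × Category I = 80-124 weeks.

80-124 weeks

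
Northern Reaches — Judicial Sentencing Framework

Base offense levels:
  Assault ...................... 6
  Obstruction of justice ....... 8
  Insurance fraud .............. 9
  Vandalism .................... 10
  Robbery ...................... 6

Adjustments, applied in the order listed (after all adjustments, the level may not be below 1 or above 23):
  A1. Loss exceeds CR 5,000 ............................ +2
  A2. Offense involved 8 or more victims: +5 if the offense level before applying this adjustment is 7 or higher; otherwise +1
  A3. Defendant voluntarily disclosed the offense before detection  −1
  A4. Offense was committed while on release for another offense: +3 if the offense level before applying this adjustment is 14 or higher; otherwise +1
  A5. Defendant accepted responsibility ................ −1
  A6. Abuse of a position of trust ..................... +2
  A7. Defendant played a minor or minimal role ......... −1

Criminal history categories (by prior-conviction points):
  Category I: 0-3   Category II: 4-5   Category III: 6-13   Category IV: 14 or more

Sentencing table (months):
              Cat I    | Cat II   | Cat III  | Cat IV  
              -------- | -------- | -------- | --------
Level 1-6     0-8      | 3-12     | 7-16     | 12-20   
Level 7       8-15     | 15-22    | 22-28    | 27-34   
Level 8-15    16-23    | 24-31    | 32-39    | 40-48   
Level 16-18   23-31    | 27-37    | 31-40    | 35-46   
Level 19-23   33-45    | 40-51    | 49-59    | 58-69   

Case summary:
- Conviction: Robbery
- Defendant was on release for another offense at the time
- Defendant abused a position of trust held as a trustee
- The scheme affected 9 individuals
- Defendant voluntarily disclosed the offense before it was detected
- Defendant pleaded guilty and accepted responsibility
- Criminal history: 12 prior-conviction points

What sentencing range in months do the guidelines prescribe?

Base offense level for robbery: 6.
A1 does not apply.
A2 applies (level before this adjustment is 6 < 7, so +1): 6 + 1 = 7.
A3 applies: 7 − 1 = 6.
A4 applies (level before this adjustment is 6 < 14, so +1): 6 + 1 = 7.
A5 applies: 7 − 1 = 6.
A6 applies: 6 + 2 = 8.
A7 does not apply.
Final offense level: 8.
Criminal history: 12 prior points → Category III (6-13).
Level 8 falls in the 8-15 band.
Grid: Level 8-15 × Category III = 32-39 months.

32-39 months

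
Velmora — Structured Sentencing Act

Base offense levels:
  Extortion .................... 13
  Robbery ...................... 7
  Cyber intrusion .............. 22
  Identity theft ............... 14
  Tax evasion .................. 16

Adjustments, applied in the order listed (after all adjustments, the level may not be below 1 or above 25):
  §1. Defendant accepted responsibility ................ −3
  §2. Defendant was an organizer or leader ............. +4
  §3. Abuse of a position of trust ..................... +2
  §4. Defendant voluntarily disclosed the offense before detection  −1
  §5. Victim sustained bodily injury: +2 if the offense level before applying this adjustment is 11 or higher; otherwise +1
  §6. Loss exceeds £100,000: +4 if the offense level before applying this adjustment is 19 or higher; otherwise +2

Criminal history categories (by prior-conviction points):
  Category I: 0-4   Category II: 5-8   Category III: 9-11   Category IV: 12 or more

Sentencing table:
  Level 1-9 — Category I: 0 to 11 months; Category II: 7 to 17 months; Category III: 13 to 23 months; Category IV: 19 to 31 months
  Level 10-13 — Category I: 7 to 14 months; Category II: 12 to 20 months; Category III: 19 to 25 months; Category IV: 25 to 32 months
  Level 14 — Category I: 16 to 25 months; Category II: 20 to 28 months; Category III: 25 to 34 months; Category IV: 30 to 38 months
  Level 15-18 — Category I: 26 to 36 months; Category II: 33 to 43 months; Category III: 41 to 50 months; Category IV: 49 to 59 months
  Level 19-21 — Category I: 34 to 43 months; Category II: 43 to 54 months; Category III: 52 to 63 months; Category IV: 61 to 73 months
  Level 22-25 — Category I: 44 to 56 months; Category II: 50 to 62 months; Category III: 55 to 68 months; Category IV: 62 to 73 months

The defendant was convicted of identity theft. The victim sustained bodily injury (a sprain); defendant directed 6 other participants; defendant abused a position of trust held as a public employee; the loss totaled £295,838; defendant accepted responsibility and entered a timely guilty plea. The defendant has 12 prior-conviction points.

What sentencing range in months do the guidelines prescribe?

Base offense level for identity theft: 14.
§1 applies: 14 − 3 = 11.
§2 applies: 11 + 4 = 15.
§3 applies: 15 + 2 = 17.
§5 applies (level before this adjustment is 17 ≥ 11, so +2): 17 + 2 = 19.
§6 applies (level before this adjustment is 19 ≥ 19, so +4): 19 + 4 = 23.
Final offense level: 23.
Criminal history: 12 prior points → Category IV (12+).
Level 23 falls in the 22-25 band.
Grid: Level 22-25 × Category IV = 62-73 months.

62-73 months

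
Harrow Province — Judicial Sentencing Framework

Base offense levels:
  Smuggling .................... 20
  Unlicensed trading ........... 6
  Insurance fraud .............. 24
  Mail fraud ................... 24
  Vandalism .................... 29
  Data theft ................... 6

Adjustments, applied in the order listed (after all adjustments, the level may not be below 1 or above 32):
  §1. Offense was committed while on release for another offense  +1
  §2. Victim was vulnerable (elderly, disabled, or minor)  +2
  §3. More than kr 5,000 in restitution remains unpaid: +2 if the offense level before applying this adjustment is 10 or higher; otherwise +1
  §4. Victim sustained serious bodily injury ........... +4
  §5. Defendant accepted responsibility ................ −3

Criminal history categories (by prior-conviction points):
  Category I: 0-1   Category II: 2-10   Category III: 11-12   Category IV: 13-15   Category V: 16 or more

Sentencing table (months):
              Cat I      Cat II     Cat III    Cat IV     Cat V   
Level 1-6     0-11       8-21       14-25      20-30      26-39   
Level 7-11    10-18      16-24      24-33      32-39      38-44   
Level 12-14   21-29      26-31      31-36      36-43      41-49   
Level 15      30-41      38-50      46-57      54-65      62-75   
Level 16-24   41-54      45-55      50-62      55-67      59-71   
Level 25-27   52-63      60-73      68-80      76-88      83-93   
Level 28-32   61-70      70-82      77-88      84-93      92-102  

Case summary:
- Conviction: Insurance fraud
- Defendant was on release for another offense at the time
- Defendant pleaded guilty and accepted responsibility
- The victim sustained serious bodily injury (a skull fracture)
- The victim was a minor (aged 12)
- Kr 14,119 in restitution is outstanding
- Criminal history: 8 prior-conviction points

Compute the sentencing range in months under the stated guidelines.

Base offense level for insurance fraud: 24.
§1 applies: 24 + 1 = 25.
§2 applies: 25 + 2 = 27.
§3 applies (level before this adjustment is 27 ≥ 10, so +2): 27 + 2 = 29.
§4 applies: 29 + 4 = 33.
§5 applies: 33 − 3 = 30.
Final offense level: 30.
Criminal history: 8 prior points → Category II (2-10).
Level 30 falls in the 28-32 band.
Grid: Level 28-32 × Category II = 70-82 months.

70-82 months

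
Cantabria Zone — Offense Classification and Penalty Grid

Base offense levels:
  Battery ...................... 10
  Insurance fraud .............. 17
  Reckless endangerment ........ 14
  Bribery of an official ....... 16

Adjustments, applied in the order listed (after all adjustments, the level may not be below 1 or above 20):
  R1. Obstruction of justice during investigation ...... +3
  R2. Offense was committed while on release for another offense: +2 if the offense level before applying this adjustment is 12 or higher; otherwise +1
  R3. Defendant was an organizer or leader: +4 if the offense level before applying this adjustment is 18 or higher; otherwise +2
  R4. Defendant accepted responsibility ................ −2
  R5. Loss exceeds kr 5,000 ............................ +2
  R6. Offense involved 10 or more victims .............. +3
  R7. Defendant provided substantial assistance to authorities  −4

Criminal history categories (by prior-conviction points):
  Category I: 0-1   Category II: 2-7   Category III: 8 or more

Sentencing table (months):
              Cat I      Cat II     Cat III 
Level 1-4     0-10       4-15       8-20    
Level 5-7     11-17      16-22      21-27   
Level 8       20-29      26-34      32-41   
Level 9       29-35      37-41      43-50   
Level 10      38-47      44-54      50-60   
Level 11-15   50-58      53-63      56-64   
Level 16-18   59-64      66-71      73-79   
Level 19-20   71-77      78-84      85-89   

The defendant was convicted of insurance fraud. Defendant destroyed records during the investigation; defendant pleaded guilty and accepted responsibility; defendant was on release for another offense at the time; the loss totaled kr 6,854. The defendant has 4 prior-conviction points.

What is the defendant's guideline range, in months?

Base offense level for insurance fraud: 17.
R1 applies: 17 + 3 = 20.
R2 applies (level before this adjustment is 20 ≥ 12, so +2): 20 + 2 = 22.
R4 applies: 22 − 2 = 20.
R5 applies: 20 + 2 = 22.
R6 does not apply.
R7 does not apply.
Level 22 exceeds the maximum of 20; capped at 20.
Final offense level: 20.
Criminal history: 4 prior points → Category II (2-7).
Level 20 falls in the 19-20 band.
Grid: Level 19-20 × Category II = 78-84 months.

78-84 months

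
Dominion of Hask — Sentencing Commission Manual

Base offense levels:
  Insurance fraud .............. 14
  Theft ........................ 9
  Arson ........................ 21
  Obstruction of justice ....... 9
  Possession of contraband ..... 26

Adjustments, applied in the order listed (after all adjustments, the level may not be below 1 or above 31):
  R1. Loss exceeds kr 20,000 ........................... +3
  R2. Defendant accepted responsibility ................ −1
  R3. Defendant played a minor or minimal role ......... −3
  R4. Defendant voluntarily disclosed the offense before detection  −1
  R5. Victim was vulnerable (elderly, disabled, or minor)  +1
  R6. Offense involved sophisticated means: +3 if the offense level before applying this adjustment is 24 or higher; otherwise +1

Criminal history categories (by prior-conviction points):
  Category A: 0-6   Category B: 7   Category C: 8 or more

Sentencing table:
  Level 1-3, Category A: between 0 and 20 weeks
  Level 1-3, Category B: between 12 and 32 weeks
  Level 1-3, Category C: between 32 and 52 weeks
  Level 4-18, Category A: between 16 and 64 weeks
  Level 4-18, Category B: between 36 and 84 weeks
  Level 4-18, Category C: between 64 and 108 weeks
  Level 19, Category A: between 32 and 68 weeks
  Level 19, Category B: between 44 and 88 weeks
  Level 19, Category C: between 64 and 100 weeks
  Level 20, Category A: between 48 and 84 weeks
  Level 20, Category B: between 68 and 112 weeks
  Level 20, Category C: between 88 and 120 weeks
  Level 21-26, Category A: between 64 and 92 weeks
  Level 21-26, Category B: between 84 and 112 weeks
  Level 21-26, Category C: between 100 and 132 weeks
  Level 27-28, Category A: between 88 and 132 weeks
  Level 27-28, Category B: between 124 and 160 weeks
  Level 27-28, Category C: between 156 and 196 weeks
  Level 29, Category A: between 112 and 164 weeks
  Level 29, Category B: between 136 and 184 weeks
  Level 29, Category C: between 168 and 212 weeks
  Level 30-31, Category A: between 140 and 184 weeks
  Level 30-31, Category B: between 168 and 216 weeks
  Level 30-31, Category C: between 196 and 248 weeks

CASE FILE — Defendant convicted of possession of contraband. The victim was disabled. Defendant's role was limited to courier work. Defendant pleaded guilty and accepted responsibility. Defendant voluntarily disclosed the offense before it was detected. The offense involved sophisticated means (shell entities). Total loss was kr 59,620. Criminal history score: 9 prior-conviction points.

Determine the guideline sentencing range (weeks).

156-196 weeks

Base offense level for possession of contraband: 26.
R1 applies: 26 + 3 = 29.
R2 applies: 29 − 1 = 28.
R3 applies: 28 − 3 = 25.
R4 applies: 25 − 1 = 24.
R5 applies: 24 + 1 = 25.
R6 applies (level before this adjustment is 25 ≥ 24, so +3): 25 + 3 = 28.
Final offense level: 28.
Criminal history: 9 prior points → Category C (8+).
Level 28 falls in the 27-28 band.
Grid: Level 27-28 × Category C = 156-196 weeks.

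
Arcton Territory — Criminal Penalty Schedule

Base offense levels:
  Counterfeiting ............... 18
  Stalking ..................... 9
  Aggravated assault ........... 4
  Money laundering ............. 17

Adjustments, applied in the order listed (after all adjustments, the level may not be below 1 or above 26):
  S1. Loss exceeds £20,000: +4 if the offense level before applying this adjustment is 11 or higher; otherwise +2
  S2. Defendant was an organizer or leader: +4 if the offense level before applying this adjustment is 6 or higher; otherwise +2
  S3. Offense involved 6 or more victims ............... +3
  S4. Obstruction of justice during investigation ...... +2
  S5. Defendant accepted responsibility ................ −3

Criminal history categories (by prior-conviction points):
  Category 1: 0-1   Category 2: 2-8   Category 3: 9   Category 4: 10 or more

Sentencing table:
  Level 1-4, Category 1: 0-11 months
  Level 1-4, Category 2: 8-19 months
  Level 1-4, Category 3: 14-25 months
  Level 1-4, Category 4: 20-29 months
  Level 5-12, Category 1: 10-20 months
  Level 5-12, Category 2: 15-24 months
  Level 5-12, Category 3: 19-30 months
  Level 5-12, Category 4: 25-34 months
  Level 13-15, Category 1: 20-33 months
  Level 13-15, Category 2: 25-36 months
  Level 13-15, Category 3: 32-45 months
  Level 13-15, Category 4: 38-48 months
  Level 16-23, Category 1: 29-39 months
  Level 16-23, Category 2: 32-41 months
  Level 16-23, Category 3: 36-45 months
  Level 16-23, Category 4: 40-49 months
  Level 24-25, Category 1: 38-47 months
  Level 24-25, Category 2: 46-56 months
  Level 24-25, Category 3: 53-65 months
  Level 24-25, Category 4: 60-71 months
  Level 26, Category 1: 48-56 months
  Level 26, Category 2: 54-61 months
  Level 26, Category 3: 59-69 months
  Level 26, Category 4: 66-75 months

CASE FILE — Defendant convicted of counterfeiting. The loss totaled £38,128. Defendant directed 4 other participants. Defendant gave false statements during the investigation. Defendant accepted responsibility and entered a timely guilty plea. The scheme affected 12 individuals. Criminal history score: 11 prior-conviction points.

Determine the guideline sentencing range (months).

66-75 months

Base offense level for counterfeiting: 18.
S1 applies (level before this adjustment is 18 ≥ 11, so +4): 18 + 4 = 22.
S2 applies (level before this adjustment is 22 ≥ 6, so +4): 22 + 4 = 26.
S3 applies: 26 + 3 = 29.
S4 applies: 29 + 2 = 31.
S5 applies: 31 − 3 = 28.
Level 28 exceeds the maximum of 26; capped at 26.
Final offense level: 26.
Criminal history: 11 prior points → Category 4 (10+).
Level 26 falls in the 26 band.
Grid: Level 26 × Category 4 = 66-75 months.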